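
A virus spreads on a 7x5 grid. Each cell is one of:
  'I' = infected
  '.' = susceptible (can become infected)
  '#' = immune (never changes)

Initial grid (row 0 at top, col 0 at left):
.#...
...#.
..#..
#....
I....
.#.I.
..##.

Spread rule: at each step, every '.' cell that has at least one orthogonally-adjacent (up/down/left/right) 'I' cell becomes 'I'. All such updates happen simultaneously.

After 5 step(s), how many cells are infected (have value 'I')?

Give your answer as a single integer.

Answer: 24

Derivation:
Step 0 (initial): 2 infected
Step 1: +5 new -> 7 infected
Step 2: +6 new -> 13 infected
Step 3: +5 new -> 18 infected
Step 4: +3 new -> 21 infected
Step 5: +3 new -> 24 infected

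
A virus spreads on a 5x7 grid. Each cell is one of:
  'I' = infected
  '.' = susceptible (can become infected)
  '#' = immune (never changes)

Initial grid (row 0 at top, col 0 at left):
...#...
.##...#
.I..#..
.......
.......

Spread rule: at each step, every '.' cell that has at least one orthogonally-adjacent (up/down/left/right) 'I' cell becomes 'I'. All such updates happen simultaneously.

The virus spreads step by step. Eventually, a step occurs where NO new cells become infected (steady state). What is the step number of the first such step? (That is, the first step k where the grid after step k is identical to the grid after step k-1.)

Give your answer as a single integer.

Step 0 (initial): 1 infected
Step 1: +3 new -> 4 infected
Step 2: +5 new -> 9 infected
Step 3: +5 new -> 14 infected
Step 4: +4 new -> 18 infected
Step 5: +5 new -> 23 infected
Step 6: +4 new -> 27 infected
Step 7: +3 new -> 30 infected
Step 8: +0 new -> 30 infected

Answer: 8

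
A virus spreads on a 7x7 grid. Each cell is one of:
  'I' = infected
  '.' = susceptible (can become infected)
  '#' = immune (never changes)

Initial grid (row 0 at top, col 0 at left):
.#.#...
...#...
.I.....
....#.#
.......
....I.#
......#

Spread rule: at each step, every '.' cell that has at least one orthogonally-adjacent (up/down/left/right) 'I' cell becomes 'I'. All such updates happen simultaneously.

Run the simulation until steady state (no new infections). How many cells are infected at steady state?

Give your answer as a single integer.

Step 0 (initial): 2 infected
Step 1: +8 new -> 10 infected
Step 2: +11 new -> 21 infected
Step 3: +10 new -> 31 infected
Step 4: +4 new -> 35 infected
Step 5: +4 new -> 39 infected
Step 6: +2 new -> 41 infected
Step 7: +1 new -> 42 infected
Step 8: +0 new -> 42 infected

Answer: 42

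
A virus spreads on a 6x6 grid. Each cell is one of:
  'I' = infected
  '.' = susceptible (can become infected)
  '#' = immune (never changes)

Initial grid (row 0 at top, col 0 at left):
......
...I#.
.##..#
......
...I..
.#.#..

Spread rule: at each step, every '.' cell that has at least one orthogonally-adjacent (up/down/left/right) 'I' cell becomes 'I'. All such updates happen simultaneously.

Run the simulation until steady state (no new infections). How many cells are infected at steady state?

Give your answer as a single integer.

Step 0 (initial): 2 infected
Step 1: +6 new -> 8 infected
Step 2: +10 new -> 18 infected
Step 3: +7 new -> 25 infected
Step 4: +5 new -> 30 infected
Step 5: +0 new -> 30 infected

Answer: 30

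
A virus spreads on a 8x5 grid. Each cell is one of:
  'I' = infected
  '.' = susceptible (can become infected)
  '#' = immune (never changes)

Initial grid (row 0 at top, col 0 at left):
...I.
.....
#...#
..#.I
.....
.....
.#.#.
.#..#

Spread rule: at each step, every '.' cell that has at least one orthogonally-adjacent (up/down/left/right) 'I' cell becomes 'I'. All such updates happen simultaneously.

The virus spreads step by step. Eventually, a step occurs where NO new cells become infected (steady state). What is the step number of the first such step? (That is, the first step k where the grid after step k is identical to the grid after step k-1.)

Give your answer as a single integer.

Answer: 9

Derivation:
Step 0 (initial): 2 infected
Step 1: +5 new -> 7 infected
Step 2: +6 new -> 13 infected
Step 3: +6 new -> 19 infected
Step 4: +4 new -> 23 infected
Step 5: +4 new -> 27 infected
Step 6: +3 new -> 30 infected
Step 7: +2 new -> 32 infected
Step 8: +1 new -> 33 infected
Step 9: +0 new -> 33 infected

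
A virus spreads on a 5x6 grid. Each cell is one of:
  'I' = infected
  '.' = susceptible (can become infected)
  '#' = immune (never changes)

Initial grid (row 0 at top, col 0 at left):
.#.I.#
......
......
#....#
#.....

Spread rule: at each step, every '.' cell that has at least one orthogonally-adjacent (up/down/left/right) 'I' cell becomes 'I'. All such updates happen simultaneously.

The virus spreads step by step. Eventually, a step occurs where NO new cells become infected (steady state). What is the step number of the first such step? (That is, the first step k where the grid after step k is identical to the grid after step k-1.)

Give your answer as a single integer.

Answer: 7

Derivation:
Step 0 (initial): 1 infected
Step 1: +3 new -> 4 infected
Step 2: +3 new -> 7 infected
Step 3: +5 new -> 12 infected
Step 4: +6 new -> 18 infected
Step 5: +5 new -> 23 infected
Step 6: +2 new -> 25 infected
Step 7: +0 new -> 25 infected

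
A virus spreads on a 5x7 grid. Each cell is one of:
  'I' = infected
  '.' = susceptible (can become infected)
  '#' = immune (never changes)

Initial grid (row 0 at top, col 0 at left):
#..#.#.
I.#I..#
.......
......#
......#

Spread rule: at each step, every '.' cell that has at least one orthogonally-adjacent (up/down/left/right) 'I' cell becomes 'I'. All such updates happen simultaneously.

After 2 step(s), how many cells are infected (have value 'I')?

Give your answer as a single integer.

Step 0 (initial): 2 infected
Step 1: +4 new -> 6 infected
Step 2: +8 new -> 14 infected

Answer: 14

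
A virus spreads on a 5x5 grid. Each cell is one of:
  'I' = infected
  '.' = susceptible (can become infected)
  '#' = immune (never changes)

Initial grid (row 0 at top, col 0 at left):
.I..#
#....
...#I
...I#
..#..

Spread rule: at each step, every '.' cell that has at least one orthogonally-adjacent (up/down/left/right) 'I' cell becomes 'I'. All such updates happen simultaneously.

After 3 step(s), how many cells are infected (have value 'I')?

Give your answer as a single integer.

Answer: 19

Derivation:
Step 0 (initial): 3 infected
Step 1: +6 new -> 9 infected
Step 2: +7 new -> 16 infected
Step 3: +3 new -> 19 infected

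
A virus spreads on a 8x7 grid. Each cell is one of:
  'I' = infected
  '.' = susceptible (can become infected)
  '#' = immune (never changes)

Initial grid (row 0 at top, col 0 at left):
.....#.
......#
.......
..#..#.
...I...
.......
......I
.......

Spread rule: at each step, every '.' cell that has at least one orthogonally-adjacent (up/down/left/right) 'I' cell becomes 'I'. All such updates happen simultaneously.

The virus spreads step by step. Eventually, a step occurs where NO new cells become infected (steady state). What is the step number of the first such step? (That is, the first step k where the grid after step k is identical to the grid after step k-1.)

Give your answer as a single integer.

Answer: 8

Derivation:
Step 0 (initial): 2 infected
Step 1: +7 new -> 9 infected
Step 2: +11 new -> 20 infected
Step 3: +10 new -> 30 infected
Step 4: +10 new -> 40 infected
Step 5: +7 new -> 47 infected
Step 6: +3 new -> 50 infected
Step 7: +1 new -> 51 infected
Step 8: +0 new -> 51 infected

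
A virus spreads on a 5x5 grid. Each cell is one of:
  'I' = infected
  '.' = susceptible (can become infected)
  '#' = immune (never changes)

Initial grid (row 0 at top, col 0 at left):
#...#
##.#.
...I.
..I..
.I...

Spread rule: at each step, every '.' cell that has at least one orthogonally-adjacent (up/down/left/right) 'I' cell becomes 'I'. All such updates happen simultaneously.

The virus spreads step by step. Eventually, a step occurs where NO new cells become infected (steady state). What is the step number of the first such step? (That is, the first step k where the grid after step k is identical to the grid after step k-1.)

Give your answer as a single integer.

Answer: 5

Derivation:
Step 0 (initial): 3 infected
Step 1: +6 new -> 9 infected
Step 2: +6 new -> 15 infected
Step 3: +3 new -> 18 infected
Step 4: +2 new -> 20 infected
Step 5: +0 new -> 20 infected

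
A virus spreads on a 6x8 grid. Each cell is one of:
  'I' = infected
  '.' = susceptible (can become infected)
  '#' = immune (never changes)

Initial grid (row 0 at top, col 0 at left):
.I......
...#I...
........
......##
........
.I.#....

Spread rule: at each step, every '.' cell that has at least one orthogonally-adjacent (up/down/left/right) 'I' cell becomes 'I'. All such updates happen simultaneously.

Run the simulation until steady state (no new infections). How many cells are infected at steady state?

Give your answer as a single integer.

Answer: 44

Derivation:
Step 0 (initial): 3 infected
Step 1: +9 new -> 12 infected
Step 2: +12 new -> 24 infected
Step 3: +11 new -> 35 infected
Step 4: +4 new -> 39 infected
Step 5: +2 new -> 41 infected
Step 6: +2 new -> 43 infected
Step 7: +1 new -> 44 infected
Step 8: +0 new -> 44 infected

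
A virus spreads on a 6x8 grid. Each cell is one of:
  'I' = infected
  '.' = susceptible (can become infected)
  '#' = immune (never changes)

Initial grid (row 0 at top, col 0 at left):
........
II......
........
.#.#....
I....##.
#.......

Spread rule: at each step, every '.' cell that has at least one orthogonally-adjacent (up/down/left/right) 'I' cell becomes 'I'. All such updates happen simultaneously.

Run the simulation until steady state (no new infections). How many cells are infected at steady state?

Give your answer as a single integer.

Answer: 43

Derivation:
Step 0 (initial): 3 infected
Step 1: +7 new -> 10 infected
Step 2: +5 new -> 15 infected
Step 3: +6 new -> 21 infected
Step 4: +5 new -> 26 infected
Step 5: +5 new -> 31 infected
Step 6: +5 new -> 36 infected
Step 7: +4 new -> 40 infected
Step 8: +2 new -> 42 infected
Step 9: +1 new -> 43 infected
Step 10: +0 new -> 43 infected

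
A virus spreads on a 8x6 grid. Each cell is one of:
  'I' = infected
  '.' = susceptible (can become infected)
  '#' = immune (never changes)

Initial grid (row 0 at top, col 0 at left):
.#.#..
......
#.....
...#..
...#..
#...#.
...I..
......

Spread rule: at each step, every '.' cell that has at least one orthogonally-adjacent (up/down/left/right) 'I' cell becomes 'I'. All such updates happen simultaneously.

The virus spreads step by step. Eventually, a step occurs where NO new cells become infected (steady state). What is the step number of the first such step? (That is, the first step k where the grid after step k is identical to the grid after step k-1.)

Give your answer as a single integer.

Step 0 (initial): 1 infected
Step 1: +4 new -> 5 infected
Step 2: +5 new -> 10 infected
Step 3: +6 new -> 16 infected
Step 4: +4 new -> 20 infected
Step 5: +5 new -> 25 infected
Step 6: +6 new -> 31 infected
Step 7: +5 new -> 36 infected
Step 8: +3 new -> 39 infected
Step 9: +2 new -> 41 infected
Step 10: +0 new -> 41 infected

Answer: 10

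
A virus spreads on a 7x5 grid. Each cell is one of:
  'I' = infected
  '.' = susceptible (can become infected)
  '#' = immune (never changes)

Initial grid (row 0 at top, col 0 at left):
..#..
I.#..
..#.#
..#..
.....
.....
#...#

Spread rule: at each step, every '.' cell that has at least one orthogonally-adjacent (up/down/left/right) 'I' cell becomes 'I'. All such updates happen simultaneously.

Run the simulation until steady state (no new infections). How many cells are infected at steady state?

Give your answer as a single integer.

Answer: 28

Derivation:
Step 0 (initial): 1 infected
Step 1: +3 new -> 4 infected
Step 2: +3 new -> 7 infected
Step 3: +2 new -> 9 infected
Step 4: +2 new -> 11 infected
Step 5: +2 new -> 13 infected
Step 6: +3 new -> 16 infected
Step 7: +4 new -> 20 infected
Step 8: +4 new -> 24 infected
Step 9: +1 new -> 25 infected
Step 10: +2 new -> 27 infected
Step 11: +1 new -> 28 infected
Step 12: +0 new -> 28 infected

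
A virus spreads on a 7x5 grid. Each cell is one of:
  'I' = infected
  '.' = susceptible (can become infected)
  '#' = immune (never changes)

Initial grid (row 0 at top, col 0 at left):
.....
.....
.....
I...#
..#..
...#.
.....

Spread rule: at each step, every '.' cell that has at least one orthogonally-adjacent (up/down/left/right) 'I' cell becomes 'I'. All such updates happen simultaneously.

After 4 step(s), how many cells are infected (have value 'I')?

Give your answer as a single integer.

Answer: 21

Derivation:
Step 0 (initial): 1 infected
Step 1: +3 new -> 4 infected
Step 2: +5 new -> 9 infected
Step 3: +6 new -> 15 infected
Step 4: +6 new -> 21 infected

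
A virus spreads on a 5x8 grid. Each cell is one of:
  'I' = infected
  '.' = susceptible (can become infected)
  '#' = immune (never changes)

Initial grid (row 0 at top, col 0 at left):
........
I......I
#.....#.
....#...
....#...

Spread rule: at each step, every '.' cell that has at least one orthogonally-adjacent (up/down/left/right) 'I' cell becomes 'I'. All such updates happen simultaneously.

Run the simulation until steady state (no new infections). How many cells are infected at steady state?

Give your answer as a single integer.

Answer: 36

Derivation:
Step 0 (initial): 2 infected
Step 1: +5 new -> 7 infected
Step 2: +6 new -> 13 infected
Step 3: +9 new -> 22 infected
Step 4: +9 new -> 31 infected
Step 5: +4 new -> 35 infected
Step 6: +1 new -> 36 infected
Step 7: +0 new -> 36 infected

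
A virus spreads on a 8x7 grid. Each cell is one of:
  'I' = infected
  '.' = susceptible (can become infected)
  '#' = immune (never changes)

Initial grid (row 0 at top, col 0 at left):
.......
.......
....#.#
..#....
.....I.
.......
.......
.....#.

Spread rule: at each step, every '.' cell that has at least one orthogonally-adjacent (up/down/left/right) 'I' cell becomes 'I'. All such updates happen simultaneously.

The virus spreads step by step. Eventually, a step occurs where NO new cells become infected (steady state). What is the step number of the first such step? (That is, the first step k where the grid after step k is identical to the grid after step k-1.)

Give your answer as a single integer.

Answer: 10

Derivation:
Step 0 (initial): 1 infected
Step 1: +4 new -> 5 infected
Step 2: +7 new -> 12 infected
Step 3: +6 new -> 18 infected
Step 4: +9 new -> 27 infected
Step 5: +9 new -> 36 infected
Step 6: +7 new -> 43 infected
Step 7: +5 new -> 48 infected
Step 8: +3 new -> 51 infected
Step 9: +1 new -> 52 infected
Step 10: +0 new -> 52 infected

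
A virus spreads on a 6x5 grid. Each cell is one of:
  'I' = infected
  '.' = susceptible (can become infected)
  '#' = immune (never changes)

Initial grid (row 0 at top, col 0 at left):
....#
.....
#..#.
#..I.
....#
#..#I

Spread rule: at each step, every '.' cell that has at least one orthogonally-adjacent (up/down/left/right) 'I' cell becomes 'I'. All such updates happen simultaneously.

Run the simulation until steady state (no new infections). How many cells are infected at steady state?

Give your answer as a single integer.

Step 0 (initial): 2 infected
Step 1: +3 new -> 5 infected
Step 2: +4 new -> 9 infected
Step 3: +5 new -> 14 infected
Step 4: +5 new -> 19 infected
Step 5: +3 new -> 22 infected
Step 6: +1 new -> 23 infected
Step 7: +0 new -> 23 infected

Answer: 23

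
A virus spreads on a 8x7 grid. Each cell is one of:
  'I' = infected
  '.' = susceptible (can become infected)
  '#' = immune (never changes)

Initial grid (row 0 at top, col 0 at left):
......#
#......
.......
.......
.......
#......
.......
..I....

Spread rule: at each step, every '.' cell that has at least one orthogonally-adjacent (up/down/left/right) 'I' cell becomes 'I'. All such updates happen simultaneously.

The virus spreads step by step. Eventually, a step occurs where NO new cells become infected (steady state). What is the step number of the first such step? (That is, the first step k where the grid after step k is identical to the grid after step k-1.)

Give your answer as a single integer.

Step 0 (initial): 1 infected
Step 1: +3 new -> 4 infected
Step 2: +5 new -> 9 infected
Step 3: +6 new -> 15 infected
Step 4: +6 new -> 21 infected
Step 5: +7 new -> 28 infected
Step 6: +7 new -> 35 infected
Step 7: +7 new -> 42 infected
Step 8: +5 new -> 47 infected
Step 9: +4 new -> 51 infected
Step 10: +2 new -> 53 infected
Step 11: +0 new -> 53 infected

Answer: 11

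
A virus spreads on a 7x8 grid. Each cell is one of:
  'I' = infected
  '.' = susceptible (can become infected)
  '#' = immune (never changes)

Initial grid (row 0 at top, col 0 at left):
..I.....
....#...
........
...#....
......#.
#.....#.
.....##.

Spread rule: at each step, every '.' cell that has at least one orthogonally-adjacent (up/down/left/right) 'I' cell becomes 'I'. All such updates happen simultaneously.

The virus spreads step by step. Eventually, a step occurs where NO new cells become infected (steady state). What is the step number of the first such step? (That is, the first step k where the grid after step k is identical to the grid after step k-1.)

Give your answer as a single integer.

Answer: 12

Derivation:
Step 0 (initial): 1 infected
Step 1: +3 new -> 4 infected
Step 2: +5 new -> 9 infected
Step 3: +5 new -> 14 infected
Step 4: +6 new -> 20 infected
Step 5: +8 new -> 28 infected
Step 6: +8 new -> 36 infected
Step 7: +6 new -> 42 infected
Step 8: +4 new -> 46 infected
Step 9: +1 new -> 47 infected
Step 10: +1 new -> 48 infected
Step 11: +1 new -> 49 infected
Step 12: +0 new -> 49 infected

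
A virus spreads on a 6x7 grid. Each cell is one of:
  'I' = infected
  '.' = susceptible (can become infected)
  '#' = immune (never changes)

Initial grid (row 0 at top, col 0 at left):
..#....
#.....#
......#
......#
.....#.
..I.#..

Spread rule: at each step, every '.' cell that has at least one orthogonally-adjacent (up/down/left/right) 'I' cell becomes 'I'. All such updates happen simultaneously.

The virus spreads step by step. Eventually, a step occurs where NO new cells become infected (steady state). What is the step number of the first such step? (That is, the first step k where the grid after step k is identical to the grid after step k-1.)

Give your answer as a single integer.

Answer: 10

Derivation:
Step 0 (initial): 1 infected
Step 1: +3 new -> 4 infected
Step 2: +4 new -> 8 infected
Step 3: +5 new -> 13 infected
Step 4: +5 new -> 18 infected
Step 5: +5 new -> 23 infected
Step 6: +4 new -> 27 infected
Step 7: +3 new -> 30 infected
Step 8: +1 new -> 31 infected
Step 9: +1 new -> 32 infected
Step 10: +0 new -> 32 infected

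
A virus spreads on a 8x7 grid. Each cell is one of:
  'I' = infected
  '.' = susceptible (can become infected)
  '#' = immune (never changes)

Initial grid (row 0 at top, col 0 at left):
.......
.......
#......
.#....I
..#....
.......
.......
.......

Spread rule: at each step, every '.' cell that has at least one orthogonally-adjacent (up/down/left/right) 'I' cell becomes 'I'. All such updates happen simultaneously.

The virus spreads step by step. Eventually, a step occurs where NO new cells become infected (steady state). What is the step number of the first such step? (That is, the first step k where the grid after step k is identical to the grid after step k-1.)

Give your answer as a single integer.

Step 0 (initial): 1 infected
Step 1: +3 new -> 4 infected
Step 2: +5 new -> 9 infected
Step 3: +7 new -> 16 infected
Step 4: +8 new -> 24 infected
Step 5: +6 new -> 30 infected
Step 6: +6 new -> 36 infected
Step 7: +5 new -> 41 infected
Step 8: +6 new -> 47 infected
Step 9: +4 new -> 51 infected
Step 10: +2 new -> 53 infected
Step 11: +0 new -> 53 infected

Answer: 11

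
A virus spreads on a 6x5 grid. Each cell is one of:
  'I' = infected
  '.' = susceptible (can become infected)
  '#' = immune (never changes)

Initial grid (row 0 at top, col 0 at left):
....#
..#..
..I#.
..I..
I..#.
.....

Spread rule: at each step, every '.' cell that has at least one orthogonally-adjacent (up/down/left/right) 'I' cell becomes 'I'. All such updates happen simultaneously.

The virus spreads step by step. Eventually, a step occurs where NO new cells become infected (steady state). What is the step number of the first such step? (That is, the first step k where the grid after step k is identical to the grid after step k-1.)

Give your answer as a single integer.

Step 0 (initial): 3 infected
Step 1: +7 new -> 10 infected
Step 2: +5 new -> 15 infected
Step 3: +5 new -> 20 infected
Step 4: +4 new -> 24 infected
Step 5: +2 new -> 26 infected
Step 6: +0 new -> 26 infected

Answer: 6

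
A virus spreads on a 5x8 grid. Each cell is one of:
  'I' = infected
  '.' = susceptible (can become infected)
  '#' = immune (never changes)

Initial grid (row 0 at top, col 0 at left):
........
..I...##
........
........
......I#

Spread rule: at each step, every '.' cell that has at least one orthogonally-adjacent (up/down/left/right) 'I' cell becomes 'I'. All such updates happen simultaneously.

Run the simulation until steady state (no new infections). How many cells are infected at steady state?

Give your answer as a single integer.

Answer: 37

Derivation:
Step 0 (initial): 2 infected
Step 1: +6 new -> 8 infected
Step 2: +11 new -> 19 infected
Step 3: +12 new -> 31 infected
Step 4: +3 new -> 34 infected
Step 5: +2 new -> 36 infected
Step 6: +1 new -> 37 infected
Step 7: +0 new -> 37 infected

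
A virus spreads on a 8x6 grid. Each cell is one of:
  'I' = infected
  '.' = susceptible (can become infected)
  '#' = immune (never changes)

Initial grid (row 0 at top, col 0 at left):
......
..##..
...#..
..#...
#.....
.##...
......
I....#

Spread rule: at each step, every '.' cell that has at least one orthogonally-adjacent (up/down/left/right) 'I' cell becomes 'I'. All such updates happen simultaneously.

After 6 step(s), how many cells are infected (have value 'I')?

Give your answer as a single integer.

Step 0 (initial): 1 infected
Step 1: +2 new -> 3 infected
Step 2: +3 new -> 6 infected
Step 3: +2 new -> 8 infected
Step 4: +2 new -> 10 infected
Step 5: +2 new -> 12 infected
Step 6: +3 new -> 15 infected

Answer: 15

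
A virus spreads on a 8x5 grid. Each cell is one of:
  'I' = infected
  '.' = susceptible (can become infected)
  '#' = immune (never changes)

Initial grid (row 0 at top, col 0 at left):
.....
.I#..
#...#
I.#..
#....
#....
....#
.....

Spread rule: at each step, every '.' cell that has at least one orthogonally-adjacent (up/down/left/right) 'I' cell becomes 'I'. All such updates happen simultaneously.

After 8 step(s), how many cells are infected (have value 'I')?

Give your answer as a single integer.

Answer: 33

Derivation:
Step 0 (initial): 2 infected
Step 1: +4 new -> 6 infected
Step 2: +4 new -> 10 infected
Step 3: +4 new -> 14 infected
Step 4: +6 new -> 20 infected
Step 5: +7 new -> 27 infected
Step 6: +4 new -> 31 infected
Step 7: +1 new -> 32 infected
Step 8: +1 new -> 33 infected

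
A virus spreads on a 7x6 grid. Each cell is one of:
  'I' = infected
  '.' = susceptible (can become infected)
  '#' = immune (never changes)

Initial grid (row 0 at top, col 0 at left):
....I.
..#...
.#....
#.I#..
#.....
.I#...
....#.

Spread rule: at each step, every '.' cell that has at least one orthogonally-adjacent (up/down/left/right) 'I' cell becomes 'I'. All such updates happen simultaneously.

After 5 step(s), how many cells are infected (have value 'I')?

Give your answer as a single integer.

Step 0 (initial): 3 infected
Step 1: +9 new -> 12 infected
Step 2: +8 new -> 20 infected
Step 3: +6 new -> 26 infected
Step 4: +5 new -> 31 infected
Step 5: +2 new -> 33 infected

Answer: 33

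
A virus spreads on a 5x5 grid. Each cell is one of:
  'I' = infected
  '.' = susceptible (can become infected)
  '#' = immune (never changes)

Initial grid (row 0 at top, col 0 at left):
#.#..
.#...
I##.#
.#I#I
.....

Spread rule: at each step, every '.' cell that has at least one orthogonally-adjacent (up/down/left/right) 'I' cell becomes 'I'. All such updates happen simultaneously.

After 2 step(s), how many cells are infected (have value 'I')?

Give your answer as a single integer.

Answer: 10

Derivation:
Step 0 (initial): 3 infected
Step 1: +4 new -> 7 infected
Step 2: +3 new -> 10 infected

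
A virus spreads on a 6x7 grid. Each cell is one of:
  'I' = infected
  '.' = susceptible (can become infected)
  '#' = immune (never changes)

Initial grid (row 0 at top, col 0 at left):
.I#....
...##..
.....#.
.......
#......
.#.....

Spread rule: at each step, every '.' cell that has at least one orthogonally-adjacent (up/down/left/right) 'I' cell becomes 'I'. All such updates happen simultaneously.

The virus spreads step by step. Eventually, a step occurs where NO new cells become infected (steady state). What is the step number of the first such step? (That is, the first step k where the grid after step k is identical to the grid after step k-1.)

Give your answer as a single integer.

Answer: 15

Derivation:
Step 0 (initial): 1 infected
Step 1: +2 new -> 3 infected
Step 2: +3 new -> 6 infected
Step 3: +3 new -> 9 infected
Step 4: +4 new -> 13 infected
Step 5: +3 new -> 16 infected
Step 6: +3 new -> 19 infected
Step 7: +3 new -> 22 infected
Step 8: +3 new -> 25 infected
Step 9: +3 new -> 28 infected
Step 10: +2 new -> 30 infected
Step 11: +2 new -> 32 infected
Step 12: +1 new -> 33 infected
Step 13: +1 new -> 34 infected
Step 14: +1 new -> 35 infected
Step 15: +0 new -> 35 infected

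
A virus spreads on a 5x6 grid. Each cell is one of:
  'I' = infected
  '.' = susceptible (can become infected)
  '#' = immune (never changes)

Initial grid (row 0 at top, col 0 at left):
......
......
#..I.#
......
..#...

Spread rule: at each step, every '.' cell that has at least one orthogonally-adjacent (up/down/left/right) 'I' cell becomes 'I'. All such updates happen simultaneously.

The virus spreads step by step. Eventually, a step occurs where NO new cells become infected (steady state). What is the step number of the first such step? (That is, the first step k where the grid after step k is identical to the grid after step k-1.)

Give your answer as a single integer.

Step 0 (initial): 1 infected
Step 1: +4 new -> 5 infected
Step 2: +7 new -> 12 infected
Step 3: +7 new -> 19 infected
Step 4: +6 new -> 25 infected
Step 5: +2 new -> 27 infected
Step 6: +0 new -> 27 infected

Answer: 6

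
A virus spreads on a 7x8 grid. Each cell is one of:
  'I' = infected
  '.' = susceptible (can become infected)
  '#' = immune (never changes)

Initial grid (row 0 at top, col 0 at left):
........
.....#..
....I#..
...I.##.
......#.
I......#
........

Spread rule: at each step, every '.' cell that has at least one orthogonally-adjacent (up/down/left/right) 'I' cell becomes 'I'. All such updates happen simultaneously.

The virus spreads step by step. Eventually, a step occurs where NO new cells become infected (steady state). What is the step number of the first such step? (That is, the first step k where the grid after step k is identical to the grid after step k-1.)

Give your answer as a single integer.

Answer: 10

Derivation:
Step 0 (initial): 3 infected
Step 1: +8 new -> 11 infected
Step 2: +11 new -> 22 infected
Step 3: +9 new -> 31 infected
Step 4: +6 new -> 37 infected
Step 5: +6 new -> 43 infected
Step 6: +3 new -> 46 infected
Step 7: +2 new -> 48 infected
Step 8: +1 new -> 49 infected
Step 9: +1 new -> 50 infected
Step 10: +0 new -> 50 infected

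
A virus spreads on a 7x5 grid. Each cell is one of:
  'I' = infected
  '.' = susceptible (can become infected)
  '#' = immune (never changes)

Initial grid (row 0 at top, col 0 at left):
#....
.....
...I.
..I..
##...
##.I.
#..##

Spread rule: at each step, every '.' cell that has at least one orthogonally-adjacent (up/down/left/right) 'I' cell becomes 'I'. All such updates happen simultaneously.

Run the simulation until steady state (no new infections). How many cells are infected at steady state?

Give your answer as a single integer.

Step 0 (initial): 3 infected
Step 1: +9 new -> 12 infected
Step 2: +8 new -> 20 infected
Step 3: +5 new -> 25 infected
Step 4: +2 new -> 27 infected
Step 5: +0 new -> 27 infected

Answer: 27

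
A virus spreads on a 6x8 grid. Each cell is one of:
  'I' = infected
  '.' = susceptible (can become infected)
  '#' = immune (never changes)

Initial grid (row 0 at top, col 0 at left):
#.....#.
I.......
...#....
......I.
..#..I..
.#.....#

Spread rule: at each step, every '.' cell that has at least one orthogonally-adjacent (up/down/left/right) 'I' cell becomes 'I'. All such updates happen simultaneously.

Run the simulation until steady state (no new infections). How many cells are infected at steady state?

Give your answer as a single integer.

Step 0 (initial): 3 infected
Step 1: +8 new -> 11 infected
Step 2: +12 new -> 23 infected
Step 3: +10 new -> 33 infected
Step 4: +8 new -> 41 infected
Step 5: +1 new -> 42 infected
Step 6: +0 new -> 42 infected

Answer: 42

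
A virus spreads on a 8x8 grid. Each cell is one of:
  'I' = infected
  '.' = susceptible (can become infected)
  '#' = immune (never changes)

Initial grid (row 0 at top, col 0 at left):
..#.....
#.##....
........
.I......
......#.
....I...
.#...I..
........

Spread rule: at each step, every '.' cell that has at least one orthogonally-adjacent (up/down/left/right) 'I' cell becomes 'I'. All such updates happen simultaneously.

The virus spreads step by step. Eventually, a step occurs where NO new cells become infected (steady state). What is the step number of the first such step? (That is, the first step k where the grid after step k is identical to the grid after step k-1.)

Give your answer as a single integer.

Step 0 (initial): 3 infected
Step 1: +10 new -> 13 infected
Step 2: +16 new -> 29 infected
Step 3: +9 new -> 38 infected
Step 4: +7 new -> 45 infected
Step 5: +6 new -> 51 infected
Step 6: +4 new -> 55 infected
Step 7: +2 new -> 57 infected
Step 8: +1 new -> 58 infected
Step 9: +0 new -> 58 infected

Answer: 9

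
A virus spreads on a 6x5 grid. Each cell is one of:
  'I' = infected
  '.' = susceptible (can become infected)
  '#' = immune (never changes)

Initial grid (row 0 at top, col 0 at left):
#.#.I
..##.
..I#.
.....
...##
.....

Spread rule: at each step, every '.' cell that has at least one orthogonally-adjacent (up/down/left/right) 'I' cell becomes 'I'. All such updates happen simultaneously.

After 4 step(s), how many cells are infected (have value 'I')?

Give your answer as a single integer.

Step 0 (initial): 2 infected
Step 1: +4 new -> 6 infected
Step 2: +6 new -> 12 infected
Step 3: +6 new -> 18 infected
Step 4: +3 new -> 21 infected

Answer: 21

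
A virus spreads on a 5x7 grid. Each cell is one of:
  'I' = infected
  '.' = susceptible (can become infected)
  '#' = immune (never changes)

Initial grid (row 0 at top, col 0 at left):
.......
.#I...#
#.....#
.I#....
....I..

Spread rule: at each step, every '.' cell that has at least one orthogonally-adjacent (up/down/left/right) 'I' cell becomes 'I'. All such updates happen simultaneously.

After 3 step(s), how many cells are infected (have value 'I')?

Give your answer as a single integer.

Step 0 (initial): 3 infected
Step 1: +9 new -> 12 infected
Step 2: +10 new -> 22 infected
Step 3: +5 new -> 27 infected

Answer: 27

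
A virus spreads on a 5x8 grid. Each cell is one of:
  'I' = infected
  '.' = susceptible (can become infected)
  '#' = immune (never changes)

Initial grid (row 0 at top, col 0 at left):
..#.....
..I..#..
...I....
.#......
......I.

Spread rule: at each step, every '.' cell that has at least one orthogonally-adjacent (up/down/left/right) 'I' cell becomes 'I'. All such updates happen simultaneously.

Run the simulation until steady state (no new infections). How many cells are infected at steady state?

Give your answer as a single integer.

Step 0 (initial): 3 infected
Step 1: +8 new -> 11 infected
Step 2: +13 new -> 24 infected
Step 3: +6 new -> 30 infected
Step 4: +5 new -> 35 infected
Step 5: +2 new -> 37 infected
Step 6: +0 new -> 37 infected

Answer: 37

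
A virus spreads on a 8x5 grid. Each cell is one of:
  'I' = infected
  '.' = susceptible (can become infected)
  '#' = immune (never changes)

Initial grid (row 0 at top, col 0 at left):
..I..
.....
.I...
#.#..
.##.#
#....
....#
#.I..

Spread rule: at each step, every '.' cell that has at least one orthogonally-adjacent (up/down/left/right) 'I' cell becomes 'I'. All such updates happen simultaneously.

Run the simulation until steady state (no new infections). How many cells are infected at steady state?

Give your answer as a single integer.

Answer: 31

Derivation:
Step 0 (initial): 3 infected
Step 1: +10 new -> 13 infected
Step 2: +9 new -> 22 infected
Step 3: +6 new -> 28 infected
Step 4: +3 new -> 31 infected
Step 5: +0 new -> 31 infected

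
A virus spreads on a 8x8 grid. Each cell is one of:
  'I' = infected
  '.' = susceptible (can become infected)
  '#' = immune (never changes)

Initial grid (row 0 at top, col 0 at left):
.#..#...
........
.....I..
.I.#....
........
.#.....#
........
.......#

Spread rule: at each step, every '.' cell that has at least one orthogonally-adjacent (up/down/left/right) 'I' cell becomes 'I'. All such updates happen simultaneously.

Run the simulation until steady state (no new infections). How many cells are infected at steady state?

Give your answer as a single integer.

Answer: 58

Derivation:
Step 0 (initial): 2 infected
Step 1: +8 new -> 10 infected
Step 2: +13 new -> 23 infected
Step 3: +12 new -> 35 infected
Step 4: +11 new -> 46 infected
Step 5: +7 new -> 53 infected
Step 6: +5 new -> 58 infected
Step 7: +0 new -> 58 infected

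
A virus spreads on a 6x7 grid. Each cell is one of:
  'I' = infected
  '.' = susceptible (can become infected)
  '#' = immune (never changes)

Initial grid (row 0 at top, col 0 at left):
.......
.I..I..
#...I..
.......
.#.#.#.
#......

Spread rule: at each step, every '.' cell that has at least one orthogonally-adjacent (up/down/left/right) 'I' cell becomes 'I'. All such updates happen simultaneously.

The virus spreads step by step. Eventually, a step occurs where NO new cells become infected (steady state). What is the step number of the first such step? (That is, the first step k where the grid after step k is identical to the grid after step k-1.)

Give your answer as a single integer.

Step 0 (initial): 3 infected
Step 1: +10 new -> 13 infected
Step 2: +11 new -> 24 infected
Step 3: +5 new -> 29 infected
Step 4: +5 new -> 34 infected
Step 5: +2 new -> 36 infected
Step 6: +1 new -> 37 infected
Step 7: +0 new -> 37 infected

Answer: 7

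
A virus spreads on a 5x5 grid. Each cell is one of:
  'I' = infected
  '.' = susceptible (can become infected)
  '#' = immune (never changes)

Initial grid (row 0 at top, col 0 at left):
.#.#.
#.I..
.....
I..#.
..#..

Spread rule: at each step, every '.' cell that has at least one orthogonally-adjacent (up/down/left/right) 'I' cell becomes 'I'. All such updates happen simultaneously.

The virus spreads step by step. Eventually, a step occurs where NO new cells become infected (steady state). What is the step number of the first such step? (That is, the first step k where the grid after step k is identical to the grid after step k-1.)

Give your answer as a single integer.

Answer: 7

Derivation:
Step 0 (initial): 2 infected
Step 1: +7 new -> 9 infected
Step 2: +5 new -> 14 infected
Step 3: +2 new -> 16 infected
Step 4: +1 new -> 17 infected
Step 5: +1 new -> 18 infected
Step 6: +1 new -> 19 infected
Step 7: +0 new -> 19 infected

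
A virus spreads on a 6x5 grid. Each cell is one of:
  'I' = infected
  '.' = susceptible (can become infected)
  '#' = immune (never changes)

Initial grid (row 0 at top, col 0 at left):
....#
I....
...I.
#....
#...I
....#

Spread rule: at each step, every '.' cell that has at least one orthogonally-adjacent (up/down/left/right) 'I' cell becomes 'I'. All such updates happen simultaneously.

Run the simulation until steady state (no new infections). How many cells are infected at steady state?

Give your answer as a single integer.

Step 0 (initial): 3 infected
Step 1: +9 new -> 12 infected
Step 2: +8 new -> 20 infected
Step 3: +4 new -> 24 infected
Step 4: +1 new -> 25 infected
Step 5: +1 new -> 26 infected
Step 6: +0 new -> 26 infected

Answer: 26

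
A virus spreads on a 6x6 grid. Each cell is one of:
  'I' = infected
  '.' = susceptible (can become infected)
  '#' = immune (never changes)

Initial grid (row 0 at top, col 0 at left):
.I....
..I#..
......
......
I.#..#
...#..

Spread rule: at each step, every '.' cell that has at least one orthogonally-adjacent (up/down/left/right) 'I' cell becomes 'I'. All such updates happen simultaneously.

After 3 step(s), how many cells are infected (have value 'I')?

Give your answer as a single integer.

Step 0 (initial): 3 infected
Step 1: +7 new -> 10 infected
Step 2: +8 new -> 18 infected
Step 3: +4 new -> 22 infected

Answer: 22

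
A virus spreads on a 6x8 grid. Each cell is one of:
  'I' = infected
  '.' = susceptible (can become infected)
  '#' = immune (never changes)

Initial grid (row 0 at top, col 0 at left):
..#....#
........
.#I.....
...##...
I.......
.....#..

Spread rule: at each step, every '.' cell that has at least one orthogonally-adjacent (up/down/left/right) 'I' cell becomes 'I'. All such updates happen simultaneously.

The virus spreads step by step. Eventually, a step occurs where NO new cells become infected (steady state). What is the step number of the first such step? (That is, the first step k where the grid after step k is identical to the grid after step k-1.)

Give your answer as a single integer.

Answer: 9

Derivation:
Step 0 (initial): 2 infected
Step 1: +6 new -> 8 infected
Step 2: +7 new -> 15 infected
Step 3: +7 new -> 22 infected
Step 4: +7 new -> 29 infected
Step 5: +6 new -> 35 infected
Step 6: +4 new -> 39 infected
Step 7: +2 new -> 41 infected
Step 8: +1 new -> 42 infected
Step 9: +0 new -> 42 infected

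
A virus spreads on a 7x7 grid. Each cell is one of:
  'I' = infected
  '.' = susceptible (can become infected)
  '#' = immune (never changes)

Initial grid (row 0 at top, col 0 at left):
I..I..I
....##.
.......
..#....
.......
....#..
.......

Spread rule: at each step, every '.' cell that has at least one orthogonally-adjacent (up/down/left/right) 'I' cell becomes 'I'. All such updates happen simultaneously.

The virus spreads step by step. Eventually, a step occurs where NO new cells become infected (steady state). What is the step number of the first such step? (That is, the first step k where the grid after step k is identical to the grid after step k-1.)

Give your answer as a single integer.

Answer: 8

Derivation:
Step 0 (initial): 3 infected
Step 1: +7 new -> 10 infected
Step 2: +5 new -> 15 infected
Step 3: +7 new -> 22 infected
Step 4: +6 new -> 28 infected
Step 5: +7 new -> 35 infected
Step 6: +6 new -> 41 infected
Step 7: +4 new -> 45 infected
Step 8: +0 new -> 45 infected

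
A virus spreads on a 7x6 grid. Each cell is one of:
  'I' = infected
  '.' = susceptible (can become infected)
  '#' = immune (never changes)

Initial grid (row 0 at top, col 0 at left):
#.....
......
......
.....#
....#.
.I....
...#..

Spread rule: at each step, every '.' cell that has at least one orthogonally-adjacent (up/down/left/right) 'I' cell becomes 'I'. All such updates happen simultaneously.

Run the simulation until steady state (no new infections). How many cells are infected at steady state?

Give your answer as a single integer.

Answer: 38

Derivation:
Step 0 (initial): 1 infected
Step 1: +4 new -> 5 infected
Step 2: +6 new -> 11 infected
Step 3: +5 new -> 16 infected
Step 4: +6 new -> 22 infected
Step 5: +7 new -> 29 infected
Step 6: +3 new -> 32 infected
Step 7: +3 new -> 35 infected
Step 8: +2 new -> 37 infected
Step 9: +1 new -> 38 infected
Step 10: +0 new -> 38 infected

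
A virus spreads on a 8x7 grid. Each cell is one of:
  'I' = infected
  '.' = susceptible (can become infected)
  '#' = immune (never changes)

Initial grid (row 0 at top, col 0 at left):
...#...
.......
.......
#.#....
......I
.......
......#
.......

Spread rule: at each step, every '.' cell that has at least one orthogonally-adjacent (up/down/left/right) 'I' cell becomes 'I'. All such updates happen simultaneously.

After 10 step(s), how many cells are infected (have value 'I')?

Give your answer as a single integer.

Step 0 (initial): 1 infected
Step 1: +3 new -> 4 infected
Step 2: +4 new -> 8 infected
Step 3: +6 new -> 14 infected
Step 4: +8 new -> 22 infected
Step 5: +8 new -> 30 infected
Step 6: +8 new -> 38 infected
Step 7: +5 new -> 43 infected
Step 8: +5 new -> 48 infected
Step 9: +3 new -> 51 infected
Step 10: +1 new -> 52 infected

Answer: 52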